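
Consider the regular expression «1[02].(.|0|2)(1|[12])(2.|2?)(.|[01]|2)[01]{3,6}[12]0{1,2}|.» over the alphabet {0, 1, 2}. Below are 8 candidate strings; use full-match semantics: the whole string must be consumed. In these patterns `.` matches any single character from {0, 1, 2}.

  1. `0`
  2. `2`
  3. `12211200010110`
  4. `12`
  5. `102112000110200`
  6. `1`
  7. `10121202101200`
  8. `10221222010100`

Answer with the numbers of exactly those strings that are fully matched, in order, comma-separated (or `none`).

1, 2, 3, 5, 6, 7, 8

1 → match
2 → match
3 → match
4 → no match
5 → match
6 → match
7 → match
8 → match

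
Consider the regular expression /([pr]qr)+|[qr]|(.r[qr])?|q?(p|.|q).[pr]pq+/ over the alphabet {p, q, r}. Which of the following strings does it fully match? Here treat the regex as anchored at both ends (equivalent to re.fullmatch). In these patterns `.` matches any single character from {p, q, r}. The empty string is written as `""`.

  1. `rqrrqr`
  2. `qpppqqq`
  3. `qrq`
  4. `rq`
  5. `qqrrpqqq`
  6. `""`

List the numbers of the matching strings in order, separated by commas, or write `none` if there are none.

1, 2, 3, 5, 6

1 → match
2 → match
3 → match
4 → no match
5 → match
6 → match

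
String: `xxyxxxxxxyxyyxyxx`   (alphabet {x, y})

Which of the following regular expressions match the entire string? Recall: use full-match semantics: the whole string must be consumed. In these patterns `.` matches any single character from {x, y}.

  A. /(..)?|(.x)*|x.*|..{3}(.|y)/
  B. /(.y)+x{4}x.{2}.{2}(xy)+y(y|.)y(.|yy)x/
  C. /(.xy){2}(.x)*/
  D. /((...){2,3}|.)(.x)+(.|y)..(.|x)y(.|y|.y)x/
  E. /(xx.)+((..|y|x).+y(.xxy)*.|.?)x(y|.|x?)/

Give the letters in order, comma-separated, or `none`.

A → match
B → no match
C → no match
D → no match
E → match

A, E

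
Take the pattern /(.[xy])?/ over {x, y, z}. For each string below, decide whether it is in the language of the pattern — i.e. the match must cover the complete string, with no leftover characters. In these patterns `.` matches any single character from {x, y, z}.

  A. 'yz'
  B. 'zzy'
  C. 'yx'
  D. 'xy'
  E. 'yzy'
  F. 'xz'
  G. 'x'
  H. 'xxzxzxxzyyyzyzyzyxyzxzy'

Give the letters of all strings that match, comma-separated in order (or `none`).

C, D

A. 'yz' → no match
B. 'zzy' → no match
C. 'yx' → match
D. 'xy' → match
E. 'yzy' → no match
F. 'xz' → no match
G. 'x' → no match
H → no match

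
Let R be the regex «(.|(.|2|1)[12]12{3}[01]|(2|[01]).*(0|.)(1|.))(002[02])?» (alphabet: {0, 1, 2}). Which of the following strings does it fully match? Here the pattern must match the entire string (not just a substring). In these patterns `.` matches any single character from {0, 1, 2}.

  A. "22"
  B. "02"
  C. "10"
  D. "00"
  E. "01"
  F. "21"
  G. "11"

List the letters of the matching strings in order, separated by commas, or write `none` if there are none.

none

A → no match
B → no match
C → no match
D → no match
E → no match
F → no match
G → no match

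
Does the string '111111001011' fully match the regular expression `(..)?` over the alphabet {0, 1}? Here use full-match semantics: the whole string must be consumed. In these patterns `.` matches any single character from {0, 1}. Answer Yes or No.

No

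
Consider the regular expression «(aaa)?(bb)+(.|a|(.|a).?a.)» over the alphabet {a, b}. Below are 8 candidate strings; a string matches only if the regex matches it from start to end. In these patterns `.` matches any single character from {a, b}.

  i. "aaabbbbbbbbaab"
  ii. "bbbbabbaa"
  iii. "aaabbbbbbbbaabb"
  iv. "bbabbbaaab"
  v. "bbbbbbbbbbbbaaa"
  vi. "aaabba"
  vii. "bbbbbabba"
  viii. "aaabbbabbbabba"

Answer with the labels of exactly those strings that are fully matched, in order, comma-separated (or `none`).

i, v, vi

i → match
ii → no match
iii → no match
iv → no match
v → match
vi → match
vii → no match
viii → no match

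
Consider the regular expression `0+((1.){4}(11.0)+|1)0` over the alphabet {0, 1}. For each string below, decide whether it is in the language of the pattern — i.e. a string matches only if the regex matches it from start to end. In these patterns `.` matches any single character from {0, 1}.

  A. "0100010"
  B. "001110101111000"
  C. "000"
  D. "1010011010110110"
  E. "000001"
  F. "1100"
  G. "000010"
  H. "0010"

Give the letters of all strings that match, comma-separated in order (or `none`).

A → no match
B → match
C → no match
D → no match — must start with "0"
E → no match — must end with "0"
F → no match — must start with "0"
G → match
H → match

B, G, H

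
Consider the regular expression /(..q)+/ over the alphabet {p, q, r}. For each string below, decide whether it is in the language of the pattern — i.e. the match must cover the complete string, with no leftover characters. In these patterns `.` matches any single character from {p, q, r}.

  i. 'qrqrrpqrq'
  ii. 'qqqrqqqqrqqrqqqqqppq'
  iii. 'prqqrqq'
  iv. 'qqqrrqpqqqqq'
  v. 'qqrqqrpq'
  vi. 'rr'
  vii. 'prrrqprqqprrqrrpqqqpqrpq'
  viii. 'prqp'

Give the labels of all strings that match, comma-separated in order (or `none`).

i. 'qrqrrpqrq' → no match
ii → no match
iii. 'prqqrqq' → no match
iv. 'qqqrrqpqqqqq' → match
v. 'qqrqqrpq' → no match
vi. 'rr' → no match — must end with 'q'
vii → no match
viii. 'prqp' → no match — must end with 'q'

iv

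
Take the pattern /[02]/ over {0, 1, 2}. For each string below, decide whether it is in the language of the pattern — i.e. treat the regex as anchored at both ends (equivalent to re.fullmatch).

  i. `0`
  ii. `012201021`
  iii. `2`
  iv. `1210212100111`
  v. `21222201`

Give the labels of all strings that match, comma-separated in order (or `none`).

i, iii

i → match
ii → no match
iii → match
iv → no match
v → no match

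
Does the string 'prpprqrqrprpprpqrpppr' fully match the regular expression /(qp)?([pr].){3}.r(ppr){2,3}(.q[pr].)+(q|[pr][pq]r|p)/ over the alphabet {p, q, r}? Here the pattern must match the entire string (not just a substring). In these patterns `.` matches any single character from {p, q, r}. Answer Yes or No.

No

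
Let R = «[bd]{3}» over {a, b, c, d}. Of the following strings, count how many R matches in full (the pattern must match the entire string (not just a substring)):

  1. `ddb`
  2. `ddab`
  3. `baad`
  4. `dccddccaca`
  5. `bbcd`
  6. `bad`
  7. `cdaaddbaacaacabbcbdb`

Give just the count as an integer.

1 → match
2 → no match
3 → no match
4 → no match
5 → no match
6 → no match
7 → no match
Total matched: 1

1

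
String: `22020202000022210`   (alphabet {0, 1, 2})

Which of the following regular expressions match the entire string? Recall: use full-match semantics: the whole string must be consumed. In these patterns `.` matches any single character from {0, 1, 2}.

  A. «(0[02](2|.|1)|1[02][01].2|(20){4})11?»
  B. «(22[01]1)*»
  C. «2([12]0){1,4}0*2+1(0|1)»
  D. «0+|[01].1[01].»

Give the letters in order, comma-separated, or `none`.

A → no match
B → no match
C → match
D → no match

C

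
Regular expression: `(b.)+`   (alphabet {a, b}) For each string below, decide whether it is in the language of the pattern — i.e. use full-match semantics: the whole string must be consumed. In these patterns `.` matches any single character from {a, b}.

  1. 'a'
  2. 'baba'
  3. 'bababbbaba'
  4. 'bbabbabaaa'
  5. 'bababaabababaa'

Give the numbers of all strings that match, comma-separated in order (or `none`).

1. 'a' → no match — must start with 'b'
2. 'baba' → match
3. 'bababbbaba' → match
4. 'bbabbabaaa' → no match
5 → no match

2, 3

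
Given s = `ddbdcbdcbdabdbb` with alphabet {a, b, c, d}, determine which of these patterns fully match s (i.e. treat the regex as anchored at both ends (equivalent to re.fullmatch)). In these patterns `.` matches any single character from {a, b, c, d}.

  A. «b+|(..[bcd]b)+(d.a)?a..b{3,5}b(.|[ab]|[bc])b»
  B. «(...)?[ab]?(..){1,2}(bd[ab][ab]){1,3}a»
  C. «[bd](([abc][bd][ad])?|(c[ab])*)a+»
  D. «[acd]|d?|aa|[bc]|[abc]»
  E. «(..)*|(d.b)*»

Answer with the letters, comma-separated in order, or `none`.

A → no match
B → no match — must end with `a`
C → no match — must end with `a`
D → no match
E → match

E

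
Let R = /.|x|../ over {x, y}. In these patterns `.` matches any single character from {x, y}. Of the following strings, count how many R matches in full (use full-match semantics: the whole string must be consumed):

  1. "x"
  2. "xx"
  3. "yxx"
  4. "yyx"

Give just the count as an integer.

1 → match
2 → match
3 → no match
4 → no match
Total matched: 2

2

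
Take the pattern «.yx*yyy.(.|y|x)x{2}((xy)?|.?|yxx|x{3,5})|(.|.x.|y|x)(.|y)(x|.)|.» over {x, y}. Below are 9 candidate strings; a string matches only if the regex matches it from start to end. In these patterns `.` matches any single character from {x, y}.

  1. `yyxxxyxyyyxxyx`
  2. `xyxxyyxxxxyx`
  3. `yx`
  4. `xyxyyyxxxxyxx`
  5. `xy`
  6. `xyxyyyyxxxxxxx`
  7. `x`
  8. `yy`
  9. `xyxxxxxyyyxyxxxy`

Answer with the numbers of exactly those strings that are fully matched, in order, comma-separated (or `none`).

4, 6, 7, 9

1 → no match
2 → no match
3 → no match
4 → match
5 → no match
6 → match
7 → match
8 → no match
9 → match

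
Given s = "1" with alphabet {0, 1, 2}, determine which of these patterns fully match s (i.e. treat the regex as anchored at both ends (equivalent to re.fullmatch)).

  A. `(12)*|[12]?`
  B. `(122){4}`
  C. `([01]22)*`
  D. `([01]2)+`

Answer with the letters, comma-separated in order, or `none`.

A

A → match
B → no match — must start with "122"
C → no match
D → no match — must end with "2"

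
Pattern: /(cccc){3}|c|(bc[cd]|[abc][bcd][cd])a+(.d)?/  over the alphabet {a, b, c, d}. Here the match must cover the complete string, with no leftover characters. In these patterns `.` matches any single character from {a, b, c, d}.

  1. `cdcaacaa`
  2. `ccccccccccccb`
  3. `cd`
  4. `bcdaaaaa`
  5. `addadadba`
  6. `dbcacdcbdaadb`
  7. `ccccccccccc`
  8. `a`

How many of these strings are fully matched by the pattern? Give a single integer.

1

1 → no match
2 → no match
3 → no match
4 → match
5 → no match
6 → no match
7 → no match
8 → no match
Total matched: 1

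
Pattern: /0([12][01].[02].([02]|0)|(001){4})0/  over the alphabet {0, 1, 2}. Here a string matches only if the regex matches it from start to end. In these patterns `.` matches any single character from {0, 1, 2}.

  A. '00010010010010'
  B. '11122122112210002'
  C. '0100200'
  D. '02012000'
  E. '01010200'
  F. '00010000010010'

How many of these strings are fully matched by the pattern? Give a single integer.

3

A → match
B → no match — must start with '0'
C → no match
D → match
E → match
F → no match
Total matched: 3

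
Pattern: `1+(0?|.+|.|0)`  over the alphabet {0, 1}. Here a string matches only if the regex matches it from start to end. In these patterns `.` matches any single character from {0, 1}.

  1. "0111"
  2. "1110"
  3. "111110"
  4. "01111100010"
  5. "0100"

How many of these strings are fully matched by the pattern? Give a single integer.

1 → no match — must start with "1"
2 → match
3 → match
4 → no match — must start with "1"
5 → no match — must start with "1"
Total matched: 2

2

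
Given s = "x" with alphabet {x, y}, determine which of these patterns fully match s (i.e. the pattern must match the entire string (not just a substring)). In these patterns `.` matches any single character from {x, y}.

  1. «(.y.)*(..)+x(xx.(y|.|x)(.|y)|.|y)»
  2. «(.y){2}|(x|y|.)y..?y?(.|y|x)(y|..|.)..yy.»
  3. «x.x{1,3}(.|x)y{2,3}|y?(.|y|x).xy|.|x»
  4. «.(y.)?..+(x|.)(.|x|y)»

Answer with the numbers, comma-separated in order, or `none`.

1 → no match
2 → no match
3 → match
4 → no match

3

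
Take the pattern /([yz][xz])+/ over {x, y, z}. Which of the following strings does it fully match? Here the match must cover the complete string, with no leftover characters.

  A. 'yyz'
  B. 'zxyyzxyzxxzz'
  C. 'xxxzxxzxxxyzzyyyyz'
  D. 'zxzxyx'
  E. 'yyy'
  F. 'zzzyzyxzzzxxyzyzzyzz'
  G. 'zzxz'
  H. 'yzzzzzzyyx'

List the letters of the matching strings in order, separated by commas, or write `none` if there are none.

D

A. 'yyz' → no match
B. 'zxyyzxyzxxzz' → no match
C → no match
D. 'zxzxyx' → match
E. 'yyy' → no match
F → no match
G. 'zzxz' → no match
H. 'yzzzzzzyyx' → no match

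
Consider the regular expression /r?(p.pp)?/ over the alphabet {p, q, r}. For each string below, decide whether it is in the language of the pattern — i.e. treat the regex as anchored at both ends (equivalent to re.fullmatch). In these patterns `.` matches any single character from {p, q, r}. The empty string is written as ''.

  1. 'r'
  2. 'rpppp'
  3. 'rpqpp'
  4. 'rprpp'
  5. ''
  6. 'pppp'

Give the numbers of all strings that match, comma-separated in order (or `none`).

1, 2, 3, 4, 5, 6

1 → match
2 → match
3 → match
4 → match
5 → match
6 → match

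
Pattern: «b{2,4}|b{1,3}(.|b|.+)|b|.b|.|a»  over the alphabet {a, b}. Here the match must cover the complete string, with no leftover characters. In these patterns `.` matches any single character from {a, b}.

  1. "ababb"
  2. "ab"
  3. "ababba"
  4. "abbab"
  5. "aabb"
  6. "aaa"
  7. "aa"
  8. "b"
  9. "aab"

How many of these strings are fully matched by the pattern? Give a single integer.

1. "ababb" → no match
2. "ab" → match
3. "ababba" → no match
4. "abbab" → no match
5. "aabb" → no match
6. "aaa" → no match
7. "aa" → no match
8. "b" → match
9. "aab" → no match
Total matched: 2

2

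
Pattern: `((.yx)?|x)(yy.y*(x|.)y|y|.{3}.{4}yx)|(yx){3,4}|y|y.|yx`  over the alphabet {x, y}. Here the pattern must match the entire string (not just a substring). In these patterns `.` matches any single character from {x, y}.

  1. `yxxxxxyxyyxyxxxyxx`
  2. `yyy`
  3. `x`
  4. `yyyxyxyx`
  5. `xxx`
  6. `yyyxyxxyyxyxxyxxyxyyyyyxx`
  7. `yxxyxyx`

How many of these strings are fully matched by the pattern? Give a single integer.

1 → no match
2. `yyy` → no match
3. `x` → no match
4. `yyyxyxyx` → no match
5. `xxx` → no match
6 → no match
7. `yxxyxyx` → no match
Total matched: 0

0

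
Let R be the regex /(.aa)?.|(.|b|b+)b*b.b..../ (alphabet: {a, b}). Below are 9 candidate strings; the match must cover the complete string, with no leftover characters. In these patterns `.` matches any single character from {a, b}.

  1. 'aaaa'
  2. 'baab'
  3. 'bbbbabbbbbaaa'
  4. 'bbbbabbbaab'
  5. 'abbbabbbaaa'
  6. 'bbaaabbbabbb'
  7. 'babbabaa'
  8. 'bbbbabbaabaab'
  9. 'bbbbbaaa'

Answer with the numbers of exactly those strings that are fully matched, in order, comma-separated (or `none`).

1, 2, 9

1 → match
2 → match
3 → no match
4 → no match
5 → no match
6 → no match
7 → no match
8 → no match
9 → match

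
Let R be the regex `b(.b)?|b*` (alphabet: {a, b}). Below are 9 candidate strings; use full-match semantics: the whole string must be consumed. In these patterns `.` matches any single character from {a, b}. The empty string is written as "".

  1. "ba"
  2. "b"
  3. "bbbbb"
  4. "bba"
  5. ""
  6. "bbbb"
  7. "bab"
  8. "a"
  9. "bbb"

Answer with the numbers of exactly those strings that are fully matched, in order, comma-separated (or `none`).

2, 3, 5, 6, 7, 9

1 → no match
2 → match
3 → match
4 → no match
5 → match
6 → match
7 → match
8 → no match
9 → match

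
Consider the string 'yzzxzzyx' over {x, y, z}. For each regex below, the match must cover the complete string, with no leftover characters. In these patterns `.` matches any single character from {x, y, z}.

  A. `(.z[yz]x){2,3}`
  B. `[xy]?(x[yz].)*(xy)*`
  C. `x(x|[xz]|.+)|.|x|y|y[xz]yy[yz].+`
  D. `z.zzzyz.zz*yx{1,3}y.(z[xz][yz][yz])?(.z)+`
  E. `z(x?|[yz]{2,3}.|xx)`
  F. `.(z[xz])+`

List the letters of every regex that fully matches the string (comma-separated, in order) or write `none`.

A

A → match
B → no match
C → no match
D → no match — must start with 'z'
E → no match — must start with 'z'
F → no match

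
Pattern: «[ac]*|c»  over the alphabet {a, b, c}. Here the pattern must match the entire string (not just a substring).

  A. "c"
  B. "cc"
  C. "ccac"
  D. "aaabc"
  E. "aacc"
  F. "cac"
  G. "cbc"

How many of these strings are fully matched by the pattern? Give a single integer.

5

A → match
B → match
C → match
D → no match
E → match
F → match
G → no match
Total matched: 5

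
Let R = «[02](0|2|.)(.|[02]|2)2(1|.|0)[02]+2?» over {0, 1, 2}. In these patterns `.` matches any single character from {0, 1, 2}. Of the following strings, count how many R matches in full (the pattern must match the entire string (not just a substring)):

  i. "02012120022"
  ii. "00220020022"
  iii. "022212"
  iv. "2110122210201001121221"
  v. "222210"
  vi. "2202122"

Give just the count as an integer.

i → no match
ii → match
iii → match
iv → no match
v → match
vi → match
Total matched: 4

4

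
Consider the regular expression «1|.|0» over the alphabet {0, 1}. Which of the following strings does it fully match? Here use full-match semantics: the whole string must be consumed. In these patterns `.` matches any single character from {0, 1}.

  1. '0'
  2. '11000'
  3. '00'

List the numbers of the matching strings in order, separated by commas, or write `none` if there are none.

1. '0' → match
2. '11000' → no match
3. '00' → no match

1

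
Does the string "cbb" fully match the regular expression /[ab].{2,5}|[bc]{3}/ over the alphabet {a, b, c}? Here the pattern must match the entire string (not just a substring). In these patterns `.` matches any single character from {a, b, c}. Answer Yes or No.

Yes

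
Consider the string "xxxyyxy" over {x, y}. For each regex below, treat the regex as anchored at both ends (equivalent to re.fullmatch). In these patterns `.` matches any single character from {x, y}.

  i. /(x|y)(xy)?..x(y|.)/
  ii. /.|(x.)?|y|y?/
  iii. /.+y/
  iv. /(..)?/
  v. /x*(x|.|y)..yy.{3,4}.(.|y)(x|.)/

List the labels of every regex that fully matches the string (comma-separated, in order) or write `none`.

iii

i → no match
ii → no match
iii → match
iv → no match
v → no match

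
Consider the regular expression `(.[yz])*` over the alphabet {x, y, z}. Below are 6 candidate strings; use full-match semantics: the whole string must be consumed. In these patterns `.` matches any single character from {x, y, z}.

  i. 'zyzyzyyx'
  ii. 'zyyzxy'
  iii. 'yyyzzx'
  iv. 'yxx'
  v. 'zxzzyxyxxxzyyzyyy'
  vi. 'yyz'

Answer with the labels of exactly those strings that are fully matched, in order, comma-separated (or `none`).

ii

i → no match
ii → match
iii → no match
iv → no match
v → no match
vi → no match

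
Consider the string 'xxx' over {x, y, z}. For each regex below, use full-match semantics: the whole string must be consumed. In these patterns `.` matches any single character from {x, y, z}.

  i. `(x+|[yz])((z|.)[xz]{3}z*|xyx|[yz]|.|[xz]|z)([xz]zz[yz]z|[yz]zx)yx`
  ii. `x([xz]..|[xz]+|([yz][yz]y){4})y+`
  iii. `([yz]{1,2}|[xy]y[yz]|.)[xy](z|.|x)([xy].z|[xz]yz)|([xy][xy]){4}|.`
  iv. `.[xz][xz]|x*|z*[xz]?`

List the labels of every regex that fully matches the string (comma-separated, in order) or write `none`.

i → no match — must end with 'yx'
ii → no match — must end with 'y'
iii → no match
iv → match

iv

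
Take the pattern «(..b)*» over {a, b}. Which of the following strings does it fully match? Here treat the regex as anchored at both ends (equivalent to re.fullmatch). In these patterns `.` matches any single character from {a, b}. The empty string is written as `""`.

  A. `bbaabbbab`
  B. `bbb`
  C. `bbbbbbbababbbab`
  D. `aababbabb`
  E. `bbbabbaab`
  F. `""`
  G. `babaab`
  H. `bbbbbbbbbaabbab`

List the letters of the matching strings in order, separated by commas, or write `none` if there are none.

B, C, D, E, F, G, H

A → no match
B → match
C → match
D → match
E → match
F → match
G → match
H → match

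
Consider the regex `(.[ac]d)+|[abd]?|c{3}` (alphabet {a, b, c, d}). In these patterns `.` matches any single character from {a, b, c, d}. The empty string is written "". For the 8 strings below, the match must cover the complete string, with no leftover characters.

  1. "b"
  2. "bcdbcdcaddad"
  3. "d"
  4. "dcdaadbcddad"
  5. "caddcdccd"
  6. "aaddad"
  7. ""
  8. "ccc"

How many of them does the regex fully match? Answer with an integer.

1. "b" → match
2. "bcdbcdcaddad" → match
3. "d" → match
4. "dcdaadbcddad" → match
5. "caddcdccd" → match
6. "aaddad" → match
7. "" → match
8. "ccc" → match
Total matched: 8

8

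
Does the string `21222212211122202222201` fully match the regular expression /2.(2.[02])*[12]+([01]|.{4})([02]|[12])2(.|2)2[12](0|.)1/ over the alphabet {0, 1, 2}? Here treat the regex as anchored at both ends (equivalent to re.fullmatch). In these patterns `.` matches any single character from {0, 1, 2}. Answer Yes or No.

Yes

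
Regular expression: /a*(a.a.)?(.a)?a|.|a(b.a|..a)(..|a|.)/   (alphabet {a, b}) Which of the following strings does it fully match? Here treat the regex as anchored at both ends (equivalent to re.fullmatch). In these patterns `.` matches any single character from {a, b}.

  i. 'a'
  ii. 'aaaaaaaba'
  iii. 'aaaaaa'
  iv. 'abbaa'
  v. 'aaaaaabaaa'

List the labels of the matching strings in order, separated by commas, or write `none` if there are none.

i, ii, iii, iv, v

i → match
ii → match
iii → match
iv → match
v → match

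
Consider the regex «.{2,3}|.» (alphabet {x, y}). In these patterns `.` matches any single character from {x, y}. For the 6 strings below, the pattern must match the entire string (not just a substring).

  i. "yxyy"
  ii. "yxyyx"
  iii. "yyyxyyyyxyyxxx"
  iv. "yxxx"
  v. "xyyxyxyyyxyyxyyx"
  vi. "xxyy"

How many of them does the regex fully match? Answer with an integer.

i → no match
ii → no match
iii → no match
iv → no match
v → no match
vi → no match
Total matched: 0

0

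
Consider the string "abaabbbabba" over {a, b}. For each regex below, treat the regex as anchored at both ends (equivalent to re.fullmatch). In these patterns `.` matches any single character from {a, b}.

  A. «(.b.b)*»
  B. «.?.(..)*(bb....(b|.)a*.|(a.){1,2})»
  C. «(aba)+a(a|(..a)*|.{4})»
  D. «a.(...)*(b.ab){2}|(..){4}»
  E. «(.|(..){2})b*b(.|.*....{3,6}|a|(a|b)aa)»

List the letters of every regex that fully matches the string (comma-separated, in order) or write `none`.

E

A → no match
B → no match
C → no match
D → no match
E → match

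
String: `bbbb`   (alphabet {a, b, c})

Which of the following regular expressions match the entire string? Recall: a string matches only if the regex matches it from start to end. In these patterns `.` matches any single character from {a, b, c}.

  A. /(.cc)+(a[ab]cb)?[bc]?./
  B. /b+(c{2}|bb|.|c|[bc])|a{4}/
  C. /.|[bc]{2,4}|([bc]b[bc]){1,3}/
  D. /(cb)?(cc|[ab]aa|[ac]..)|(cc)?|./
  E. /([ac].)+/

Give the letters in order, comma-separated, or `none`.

B, C

A → no match
B → match
C → match
D → no match
E → no match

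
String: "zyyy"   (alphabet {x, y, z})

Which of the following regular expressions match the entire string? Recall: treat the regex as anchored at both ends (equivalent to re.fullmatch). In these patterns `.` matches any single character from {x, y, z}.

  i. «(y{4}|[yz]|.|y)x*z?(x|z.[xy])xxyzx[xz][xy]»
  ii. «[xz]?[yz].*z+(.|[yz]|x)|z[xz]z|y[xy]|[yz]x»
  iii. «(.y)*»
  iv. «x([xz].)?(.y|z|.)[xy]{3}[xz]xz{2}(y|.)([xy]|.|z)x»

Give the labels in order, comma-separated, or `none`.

i → no match
ii → no match
iii → match
iv → no match — must start with "x"

iii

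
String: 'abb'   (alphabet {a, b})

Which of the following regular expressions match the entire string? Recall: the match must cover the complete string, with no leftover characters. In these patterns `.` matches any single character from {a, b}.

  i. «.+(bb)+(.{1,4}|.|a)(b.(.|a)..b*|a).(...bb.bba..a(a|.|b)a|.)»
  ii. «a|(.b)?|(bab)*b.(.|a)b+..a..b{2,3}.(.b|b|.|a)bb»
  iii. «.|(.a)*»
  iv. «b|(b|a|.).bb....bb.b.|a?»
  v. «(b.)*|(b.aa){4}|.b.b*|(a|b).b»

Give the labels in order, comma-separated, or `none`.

v

i → no match
ii → no match
iii → no match
iv → no match
v → match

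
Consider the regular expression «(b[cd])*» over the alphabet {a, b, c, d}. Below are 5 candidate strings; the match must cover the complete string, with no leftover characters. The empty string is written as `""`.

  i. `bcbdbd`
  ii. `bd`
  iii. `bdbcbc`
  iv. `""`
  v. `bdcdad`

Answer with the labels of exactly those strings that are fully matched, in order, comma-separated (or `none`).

i → match
ii → match
iii → match
iv → match
v → no match

i, ii, iii, iv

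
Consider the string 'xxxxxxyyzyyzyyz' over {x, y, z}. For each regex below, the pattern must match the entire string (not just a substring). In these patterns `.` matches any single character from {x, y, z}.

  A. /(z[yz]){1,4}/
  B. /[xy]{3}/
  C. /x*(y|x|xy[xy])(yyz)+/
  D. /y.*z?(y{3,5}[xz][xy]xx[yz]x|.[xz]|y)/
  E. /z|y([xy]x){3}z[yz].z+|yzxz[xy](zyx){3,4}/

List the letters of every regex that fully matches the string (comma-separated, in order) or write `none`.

A → no match — must start with 'z'
B → no match
C → match
D → no match — must start with 'y'
E → no match

C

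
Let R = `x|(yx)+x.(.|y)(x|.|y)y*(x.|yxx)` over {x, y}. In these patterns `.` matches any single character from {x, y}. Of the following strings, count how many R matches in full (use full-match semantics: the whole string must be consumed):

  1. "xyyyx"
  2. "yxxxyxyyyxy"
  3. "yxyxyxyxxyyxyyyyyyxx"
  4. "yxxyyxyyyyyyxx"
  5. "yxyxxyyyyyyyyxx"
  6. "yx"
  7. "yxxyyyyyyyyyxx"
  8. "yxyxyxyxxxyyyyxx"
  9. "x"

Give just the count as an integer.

7

1 → no match
2 → match
3 → match
4 → match
5 → match
6 → no match
7 → match
8 → match
9 → match
Total matched: 7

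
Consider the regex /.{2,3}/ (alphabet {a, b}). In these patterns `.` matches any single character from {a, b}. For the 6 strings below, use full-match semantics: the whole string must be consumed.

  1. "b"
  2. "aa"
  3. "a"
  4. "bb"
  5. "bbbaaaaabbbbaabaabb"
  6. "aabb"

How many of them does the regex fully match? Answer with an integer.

2

1 → no match
2 → match
3 → no match
4 → match
5 → no match
6 → no match
Total matched: 2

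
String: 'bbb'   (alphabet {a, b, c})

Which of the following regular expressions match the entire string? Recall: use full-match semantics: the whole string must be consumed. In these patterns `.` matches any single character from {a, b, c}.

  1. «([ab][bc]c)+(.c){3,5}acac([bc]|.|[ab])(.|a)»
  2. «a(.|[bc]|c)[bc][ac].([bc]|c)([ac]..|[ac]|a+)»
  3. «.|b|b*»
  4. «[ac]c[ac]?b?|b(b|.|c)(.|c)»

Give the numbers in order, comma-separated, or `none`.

1 → no match
2 → no match — must start with 'a'
3 → match
4 → match

3, 4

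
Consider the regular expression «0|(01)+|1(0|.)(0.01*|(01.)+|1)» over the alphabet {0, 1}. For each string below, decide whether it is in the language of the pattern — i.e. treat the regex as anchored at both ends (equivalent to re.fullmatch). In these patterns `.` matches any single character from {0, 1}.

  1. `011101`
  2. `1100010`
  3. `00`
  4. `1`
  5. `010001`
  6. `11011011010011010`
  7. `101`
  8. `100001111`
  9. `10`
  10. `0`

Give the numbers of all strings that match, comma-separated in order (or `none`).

6, 7, 8, 10

1 → no match
2 → no match
3 → no match
4 → no match
5 → no match
6 → match
7 → match
8 → match
9 → no match
10 → match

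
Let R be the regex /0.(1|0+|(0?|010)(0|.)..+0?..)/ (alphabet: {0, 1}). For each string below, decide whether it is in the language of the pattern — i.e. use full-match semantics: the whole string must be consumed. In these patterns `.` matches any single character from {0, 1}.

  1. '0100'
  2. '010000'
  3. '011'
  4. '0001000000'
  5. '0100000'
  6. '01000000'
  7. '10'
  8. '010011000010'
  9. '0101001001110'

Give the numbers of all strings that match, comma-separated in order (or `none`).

1, 2, 3, 4, 5, 6, 8, 9

1 → match
2 → match
3 → match
4 → match
5 → match
6 → match
7 → no match — must start with '0'
8 → match
9 → match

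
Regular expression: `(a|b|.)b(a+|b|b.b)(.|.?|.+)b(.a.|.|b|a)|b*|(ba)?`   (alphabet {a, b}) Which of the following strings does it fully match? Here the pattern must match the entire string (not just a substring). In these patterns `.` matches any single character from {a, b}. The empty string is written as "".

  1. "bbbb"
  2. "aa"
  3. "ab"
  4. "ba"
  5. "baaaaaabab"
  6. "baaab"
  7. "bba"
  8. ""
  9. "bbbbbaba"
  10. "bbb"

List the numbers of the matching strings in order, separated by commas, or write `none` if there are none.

1, 4, 8, 9, 10

1 → match
2 → no match
3 → no match
4 → match
5 → no match
6 → no match
7 → no match
8 → match
9 → match
10 → match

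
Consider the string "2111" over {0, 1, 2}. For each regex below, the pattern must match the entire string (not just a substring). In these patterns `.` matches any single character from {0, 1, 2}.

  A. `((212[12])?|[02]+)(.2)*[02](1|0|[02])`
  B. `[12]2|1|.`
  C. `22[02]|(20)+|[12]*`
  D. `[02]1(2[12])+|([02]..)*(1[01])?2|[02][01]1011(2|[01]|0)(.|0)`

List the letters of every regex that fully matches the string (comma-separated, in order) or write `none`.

A → no match
B → no match
C → match
D → no match

C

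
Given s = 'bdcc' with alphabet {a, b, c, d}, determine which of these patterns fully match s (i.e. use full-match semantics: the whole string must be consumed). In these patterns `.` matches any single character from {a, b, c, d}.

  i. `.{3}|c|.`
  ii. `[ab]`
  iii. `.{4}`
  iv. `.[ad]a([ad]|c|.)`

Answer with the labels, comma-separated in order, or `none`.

i → no match
ii → no match
iii → match
iv → no match

iii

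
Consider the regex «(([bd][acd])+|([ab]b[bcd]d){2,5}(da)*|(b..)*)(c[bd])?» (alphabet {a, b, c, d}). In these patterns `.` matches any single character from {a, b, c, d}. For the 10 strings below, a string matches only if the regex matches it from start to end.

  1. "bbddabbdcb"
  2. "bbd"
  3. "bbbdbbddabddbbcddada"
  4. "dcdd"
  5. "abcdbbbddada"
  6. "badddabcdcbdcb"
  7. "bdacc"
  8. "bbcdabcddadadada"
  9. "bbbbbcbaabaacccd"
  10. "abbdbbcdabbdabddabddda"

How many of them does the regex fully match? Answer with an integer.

1. "bbddabbdcb" → match
2. "bbd" → match
3 → match
4. "dcdd" → match
5. "abcdbbbddada" → match
6 → match
7. "bdacc" → no match
8 → match
9 → no match
10 → match
Total matched: 8

8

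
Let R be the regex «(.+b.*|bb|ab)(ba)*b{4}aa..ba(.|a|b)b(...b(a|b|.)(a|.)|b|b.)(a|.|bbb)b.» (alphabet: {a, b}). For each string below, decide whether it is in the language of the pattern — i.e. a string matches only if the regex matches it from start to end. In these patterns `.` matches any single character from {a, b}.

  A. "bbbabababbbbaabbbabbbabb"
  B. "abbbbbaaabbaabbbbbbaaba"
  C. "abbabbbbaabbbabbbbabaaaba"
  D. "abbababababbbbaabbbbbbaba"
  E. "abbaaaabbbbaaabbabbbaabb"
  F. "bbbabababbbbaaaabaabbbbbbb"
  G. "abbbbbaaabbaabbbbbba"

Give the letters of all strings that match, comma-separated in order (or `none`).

A, B, C, E, F, G

A → match
B → match
C → match
D → no match
E → match
F → match
G → match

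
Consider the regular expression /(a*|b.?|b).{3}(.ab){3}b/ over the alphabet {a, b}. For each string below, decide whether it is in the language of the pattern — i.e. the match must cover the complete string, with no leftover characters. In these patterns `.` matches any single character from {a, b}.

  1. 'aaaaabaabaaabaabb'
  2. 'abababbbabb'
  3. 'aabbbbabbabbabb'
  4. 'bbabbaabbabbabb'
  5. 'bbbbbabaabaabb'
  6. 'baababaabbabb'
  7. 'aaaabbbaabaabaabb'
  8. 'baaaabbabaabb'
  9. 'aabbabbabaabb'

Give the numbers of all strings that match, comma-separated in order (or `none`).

1 → no match
2 → no match
3 → match
4 → match
5 → match
6 → match
7 → match
8 → match
9 → match

3, 4, 5, 6, 7, 8, 9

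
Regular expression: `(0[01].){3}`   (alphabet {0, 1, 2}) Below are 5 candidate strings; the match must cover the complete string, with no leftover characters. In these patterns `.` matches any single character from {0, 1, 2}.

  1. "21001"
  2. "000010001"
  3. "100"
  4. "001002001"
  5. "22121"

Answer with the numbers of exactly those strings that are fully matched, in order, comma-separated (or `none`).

2, 4

1. "21001" → no match — must start with "0"
2. "000010001" → match
3. "100" → no match — must start with "0"
4. "001002001" → match
5. "22121" → no match — must start with "0"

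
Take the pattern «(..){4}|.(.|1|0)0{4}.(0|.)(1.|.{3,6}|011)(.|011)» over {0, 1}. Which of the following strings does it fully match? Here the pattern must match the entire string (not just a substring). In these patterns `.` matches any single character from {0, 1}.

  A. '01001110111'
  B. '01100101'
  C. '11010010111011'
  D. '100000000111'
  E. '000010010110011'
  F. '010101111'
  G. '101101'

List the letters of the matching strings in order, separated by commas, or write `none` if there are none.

A. '01001110111' → no match
B. '01100101' → match
C → no match
D. '100000000111' → match
E → no match
F. '010101111' → no match
G. '101101' → no match

B, D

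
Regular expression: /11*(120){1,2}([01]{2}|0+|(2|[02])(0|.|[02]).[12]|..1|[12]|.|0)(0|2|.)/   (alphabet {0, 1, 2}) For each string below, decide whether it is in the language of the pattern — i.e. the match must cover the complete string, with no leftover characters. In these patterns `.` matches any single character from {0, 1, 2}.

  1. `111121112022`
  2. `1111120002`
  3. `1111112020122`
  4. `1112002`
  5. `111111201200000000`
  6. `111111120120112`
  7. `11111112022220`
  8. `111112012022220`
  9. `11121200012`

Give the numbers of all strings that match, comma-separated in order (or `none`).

2, 3, 4, 5, 6, 7, 8

1 → no match
2 → match
3 → match
4 → match
5 → match
6 → match
7 → match
8 → match
9 → no match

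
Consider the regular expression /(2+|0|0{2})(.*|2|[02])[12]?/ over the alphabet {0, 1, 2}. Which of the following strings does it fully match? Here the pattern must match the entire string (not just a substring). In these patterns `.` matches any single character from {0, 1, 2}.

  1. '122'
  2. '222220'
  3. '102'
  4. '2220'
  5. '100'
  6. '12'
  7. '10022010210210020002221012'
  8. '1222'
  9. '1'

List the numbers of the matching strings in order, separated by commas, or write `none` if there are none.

1 → no match
2 → match
3 → no match
4 → match
5 → no match
6 → no match
7 → no match
8 → no match
9 → no match

2, 4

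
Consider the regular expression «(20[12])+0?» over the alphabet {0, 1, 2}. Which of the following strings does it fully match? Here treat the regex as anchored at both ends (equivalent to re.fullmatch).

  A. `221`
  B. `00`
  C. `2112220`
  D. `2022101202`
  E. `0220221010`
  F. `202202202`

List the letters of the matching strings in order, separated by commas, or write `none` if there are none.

A. `221` → no match — must start with `20`
B. `00` → no match — must start with `20`
C. `2112220` → no match — must start with `20`
D. `2022101202` → no match
E. `0220221010` → no match — must start with `20`
F. `202202202` → match

F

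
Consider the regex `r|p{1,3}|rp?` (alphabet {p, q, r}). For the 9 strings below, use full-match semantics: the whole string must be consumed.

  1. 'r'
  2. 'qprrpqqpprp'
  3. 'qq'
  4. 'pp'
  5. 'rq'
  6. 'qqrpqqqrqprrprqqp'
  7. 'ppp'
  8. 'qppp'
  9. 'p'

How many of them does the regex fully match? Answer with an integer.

1. 'r' → match
2. 'qprrpqqpprp' → no match
3. 'qq' → no match
4. 'pp' → match
5. 'rq' → no match
6 → no match
7. 'ppp' → match
8. 'qppp' → no match
9. 'p' → match
Total matched: 4

4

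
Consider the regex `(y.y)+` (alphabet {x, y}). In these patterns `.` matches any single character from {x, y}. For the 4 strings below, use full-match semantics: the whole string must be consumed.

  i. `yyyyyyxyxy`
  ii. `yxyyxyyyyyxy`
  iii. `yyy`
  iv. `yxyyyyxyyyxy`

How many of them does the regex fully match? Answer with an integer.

2

i. `yyyyyyxyxy` → no match
ii. `yxyyxyyyyyxy` → match
iii. `yyy` → match
iv. `yxyyyyxyyyxy` → no match
Total matched: 2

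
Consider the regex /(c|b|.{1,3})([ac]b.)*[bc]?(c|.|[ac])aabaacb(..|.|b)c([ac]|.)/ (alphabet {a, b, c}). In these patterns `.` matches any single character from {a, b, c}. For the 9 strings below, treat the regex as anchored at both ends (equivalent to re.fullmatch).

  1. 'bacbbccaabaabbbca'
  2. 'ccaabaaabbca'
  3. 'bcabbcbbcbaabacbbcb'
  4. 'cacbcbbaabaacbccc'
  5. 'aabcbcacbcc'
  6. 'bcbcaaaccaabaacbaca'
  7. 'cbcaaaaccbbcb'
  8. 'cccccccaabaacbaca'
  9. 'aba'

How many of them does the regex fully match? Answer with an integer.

1 → no match
2. 'ccaabaaabbca' → no match
3 → no match
4 → match
5. 'aabcbcacbcc' → no match
6 → no match
7 → no match
8 → no match
9. 'aba' → no match
Total matched: 1

1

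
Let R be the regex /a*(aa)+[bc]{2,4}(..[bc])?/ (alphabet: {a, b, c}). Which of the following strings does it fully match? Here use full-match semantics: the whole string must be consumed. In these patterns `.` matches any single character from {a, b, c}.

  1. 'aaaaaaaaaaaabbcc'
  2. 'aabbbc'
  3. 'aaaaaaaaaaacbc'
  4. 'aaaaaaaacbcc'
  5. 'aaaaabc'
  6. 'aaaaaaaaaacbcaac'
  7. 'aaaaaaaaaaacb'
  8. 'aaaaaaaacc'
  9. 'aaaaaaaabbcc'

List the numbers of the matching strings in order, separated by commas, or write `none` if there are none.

1 → match
2 → match
3 → match
4 → match
5 → match
6 → match
7 → match
8 → match
9 → match

1, 2, 3, 4, 5, 6, 7, 8, 9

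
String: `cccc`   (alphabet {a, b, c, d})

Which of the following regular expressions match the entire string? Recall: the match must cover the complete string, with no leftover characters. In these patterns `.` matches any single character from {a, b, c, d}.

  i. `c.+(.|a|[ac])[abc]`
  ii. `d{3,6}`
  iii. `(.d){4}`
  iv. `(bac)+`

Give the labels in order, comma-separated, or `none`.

i → match
ii → no match — must start with `d`
iii → no match — must end with `d`
iv → no match — must start with `bac`

i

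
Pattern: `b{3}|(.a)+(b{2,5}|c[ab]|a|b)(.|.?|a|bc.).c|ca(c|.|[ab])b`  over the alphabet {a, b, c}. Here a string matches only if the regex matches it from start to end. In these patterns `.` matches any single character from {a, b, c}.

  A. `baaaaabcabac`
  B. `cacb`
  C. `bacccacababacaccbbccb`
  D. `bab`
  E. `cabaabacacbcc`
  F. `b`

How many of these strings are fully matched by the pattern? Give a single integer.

A → no match
B → match
C → no match
D → no match
E → no match
F → no match
Total matched: 1

1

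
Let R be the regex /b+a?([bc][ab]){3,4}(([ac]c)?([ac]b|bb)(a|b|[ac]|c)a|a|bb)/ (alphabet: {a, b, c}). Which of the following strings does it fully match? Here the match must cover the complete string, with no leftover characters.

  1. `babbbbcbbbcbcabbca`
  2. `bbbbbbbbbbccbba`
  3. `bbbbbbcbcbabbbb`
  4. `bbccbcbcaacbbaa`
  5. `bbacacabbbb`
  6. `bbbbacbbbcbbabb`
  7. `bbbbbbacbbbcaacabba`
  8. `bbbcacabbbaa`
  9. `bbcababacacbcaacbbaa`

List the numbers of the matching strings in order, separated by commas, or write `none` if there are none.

1 → no match
2 → no match
3 → no match
4 → no match
5. `bbacacabbbb` → match
6 → match
7 → match
8. `bbbcacabbbaa` → match
9 → no match

5, 6, 7, 8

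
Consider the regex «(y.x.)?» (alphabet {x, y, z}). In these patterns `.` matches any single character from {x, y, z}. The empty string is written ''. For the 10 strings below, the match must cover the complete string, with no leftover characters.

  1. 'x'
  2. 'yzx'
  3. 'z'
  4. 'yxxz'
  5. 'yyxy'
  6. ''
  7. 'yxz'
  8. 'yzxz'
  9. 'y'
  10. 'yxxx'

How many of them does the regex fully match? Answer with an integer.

1 → no match
2 → no match
3 → no match
4 → match
5 → match
6 → match
7 → no match
8 → match
9 → no match
10 → match
Total matched: 5

5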